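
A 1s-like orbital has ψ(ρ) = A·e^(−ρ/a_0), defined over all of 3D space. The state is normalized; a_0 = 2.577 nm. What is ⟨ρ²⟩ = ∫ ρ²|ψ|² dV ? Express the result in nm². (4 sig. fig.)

⟨ρ^2⟩ ≈ 19.92 nm^2

⟨ρ²⟩ = ∫ ρ^2 |ψ|² 4πρ² dρ over the full domain.
Since the A² factors cancel between numerator and denominator, ⟨ρ²⟩ = 3·a_0^2.
Putting a_0 = 2.577 gives 19.923.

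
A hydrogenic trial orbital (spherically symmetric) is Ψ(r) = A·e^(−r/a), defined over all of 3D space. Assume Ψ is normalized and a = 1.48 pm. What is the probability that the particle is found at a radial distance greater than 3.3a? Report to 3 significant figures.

Integrate the radial probability density 4πr²|Ψ|² over r > 3.3a.
Normalization gives A² = 1/(π·a^3).
Substituting u = r/a, A², 4π and the length scale all cancel in the ratio: P = ∫_{3.3}^{∞} u^2·e^(-2·u) du / ∫_{0}^{∞} u^2·e^(-2·u) du.
An antiderivative of u^2·e^(-2·u) is -(2·u^2 + 2·u + 1)·e^(-2·u)/4; evaluating from 3.3 to ∞ gives 1469·e^(-33/5)/200, while the full integral is 1/4.
Taking the ratio yields P = 0.03997.

P ≈ 0.0400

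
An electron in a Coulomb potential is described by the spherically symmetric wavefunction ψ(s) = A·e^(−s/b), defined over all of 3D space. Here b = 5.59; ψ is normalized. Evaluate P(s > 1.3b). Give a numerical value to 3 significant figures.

P ≈ 0.518

With dV = 4πs²ds, the probability is ∫|ψ|² dV over s > 1.3b.
Normalization gives A² = 1/(π·b^3).
Let u = s/b; then A², 4π and the length scale all cancel, so P = ∫_{1.3}^{∞} u^2·e^(-2·u) du ÷ ∫_{0}^{∞} u^2·e^(-2·u) du.
Using ∫ u^2·e^(-2·u) du = -(2·u^2 + 2·u + 1)·e^(-2·u)/4, the numerator is 349·e^(-13/5)/200 and the denominator is 1/4.
Taking the ratio yields P = 0.5184.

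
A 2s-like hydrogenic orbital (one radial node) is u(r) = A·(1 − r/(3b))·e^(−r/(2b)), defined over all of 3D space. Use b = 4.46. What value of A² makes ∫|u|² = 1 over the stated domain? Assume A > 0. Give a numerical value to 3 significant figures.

We need A² ∫|f|² 4πr² dr = 1, taking the integral from 0 to ∞.
The angular integral contributes 4π, leaving ∫₀^∞ r²|u|² dr.
Using ∫₀^∞ rⁿ e^(−αr) dr = n!/αⁿ⁺¹, the integral (without the A² prefactor) comes out to 8·π·b^3/3.
Setting this equal to 1 gives A² = 1/(8·π·b^3/3).
With b = 4.46: A² = 0.001345 and A = 0.03668.

A^2 ≈ 0.00135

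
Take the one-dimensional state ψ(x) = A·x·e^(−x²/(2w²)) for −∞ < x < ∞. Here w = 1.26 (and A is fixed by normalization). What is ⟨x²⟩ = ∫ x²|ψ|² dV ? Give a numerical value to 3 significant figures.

The expectation value is the |ψ|²-weighted average of x^2: ∫ x^2|ψ|² dx.
With ∫_{−∞}^{∞} x^(2m) e^(−αx²) dx = (2m−1)!!·√π / (2^m α^(m+1/2)), since the A² factors cancel between numerator and denominator, ⟨x²⟩ = 3·w^2/2.
With w = 1.26, ⟨x^2⟩ = 2.381.

⟨x^2⟩ ≈ 2.38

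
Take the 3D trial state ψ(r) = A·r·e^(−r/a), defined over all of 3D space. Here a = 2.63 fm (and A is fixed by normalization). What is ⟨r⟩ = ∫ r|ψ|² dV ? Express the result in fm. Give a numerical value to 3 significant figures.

⟨r⟩ ≈ 6.58 fm

⟨r⟩ = ∫ r |ψ|² 4πr² dr over the full domain.
Evaluating both integrals, ⟨r⟩ = 5·a/2.
Putting a = 2.63 gives 6.575.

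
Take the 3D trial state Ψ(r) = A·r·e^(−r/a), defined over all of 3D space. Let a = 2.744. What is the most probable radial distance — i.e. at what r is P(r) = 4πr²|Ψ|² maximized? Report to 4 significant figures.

Differentiate P(r) = 4πr²|Ψ|² with respect to r and set to zero.
This gives r = 2·a.
With a = 2.744, the most probable radial distance is 5.4880.

r ≈ 5.488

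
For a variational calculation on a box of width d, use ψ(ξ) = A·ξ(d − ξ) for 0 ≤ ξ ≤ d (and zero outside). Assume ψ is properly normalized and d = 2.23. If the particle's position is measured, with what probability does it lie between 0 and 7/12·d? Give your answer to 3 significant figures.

The probability is P = ∫ |ψ|² dξ over [0, 7/12·d].
The normalization integral ∫|ψ|²dξ over the whole domain equals d^5/30·A², and A² cancels in the ratio.
Substituting u = ξ/d, A² and the length scale cancel in the ratio: P = ∫_{0}^{7/12} u^2·(1 - u)^2 du / ∫_{0}^{1} u^2·(1 - u)^2 du.
Using ∫ u^2·(1 - u)^2 du = u^3·(6·u^2 - 15·u + 10)/30, the numerator is ≈ 0.021779 and the denominator is 1/30.
The result is P = 0.6534.

P ≈ 0.653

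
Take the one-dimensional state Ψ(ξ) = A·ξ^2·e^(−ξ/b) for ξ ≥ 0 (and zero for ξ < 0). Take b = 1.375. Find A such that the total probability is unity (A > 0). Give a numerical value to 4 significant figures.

A ≈ 0.5208

We need A² ∫|f|² dξ = 1, taking the integral from 0 to ∞.
Using ∫₀^∞ ξⁿ e^(−αξ) dξ = n!/αⁿ⁺¹, with Ψ = A·ξ^2·e^(−ξ/b), the integral evaluates to A²·[3·b^5/4].
So A² = (3·b^5/4)^(−1).
Substituting b = 1.375 gives A² = 0.27128, so A = 0.52085.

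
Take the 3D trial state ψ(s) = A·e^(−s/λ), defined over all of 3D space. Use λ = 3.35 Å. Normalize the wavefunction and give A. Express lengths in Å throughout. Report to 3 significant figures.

The normalization condition is ∫|ψ|² 4πs² ds = 1 from 0 to ∞.
In 3D with spherical symmetry the volume element is 4πs² ds.
Carrying out the integral gives A² · π·λ^3.
Hence A² = 1/[π·λ^3].
With λ = 3.35: A² = 0.008467 and A = 0.09201.

A ≈ 0.0920 Å^(-3/2)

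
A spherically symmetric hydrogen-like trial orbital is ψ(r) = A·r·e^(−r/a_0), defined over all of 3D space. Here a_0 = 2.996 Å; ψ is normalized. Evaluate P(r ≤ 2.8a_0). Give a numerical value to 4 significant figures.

P ≈ 0.6578

Integrate the radial probability density 4πr²|ψ|² over r ≤ 2.8a_0.
Normalization gives A² = 1/(3·π·a_0^5).
Let u = r/a_0; then A², 4π and the length scale all cancel, so P = ∫_{0}^{2.8} u^4·e^(-2·u) du ÷ ∫_{0}^{∞} u^4·e^(-2·u) du.
With ∫ u^4·e^(-2·u) du = -(u^4/2 + u^3 + 3·u^2/2 + 3·u/2 + 3/4)·e^(-2·u) + C, the region integral is ≈ 0.493387 and the full one is 3/4.
Taking the ratio yields P = 0.65785.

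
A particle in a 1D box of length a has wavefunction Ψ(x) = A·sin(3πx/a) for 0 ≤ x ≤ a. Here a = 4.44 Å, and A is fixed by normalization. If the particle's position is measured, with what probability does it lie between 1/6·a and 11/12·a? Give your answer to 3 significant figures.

P ≈ 0.803

The probability is P = ∫ |Ψ|² dx over [1/6·a, 11/12·a].
With A² fixed by ∫|Ψ|² = 1, i.e. A² = (a/2)^(−1), substitute and integrate.
Let u = x/a; then A² and the length scale cancel, so P = ∫_{1/6}^{11/12} sin(3·π·u)^2 du ÷ ∫_{0}^{1} sin(3·π·u)^2 du.
With ∫ sin(3·π·u)^2 du = u/2 - sin(6·π·u)/(12·π) + C, the region integral is 1/(12·π) + 3/8 and the full one is 1/2.
This works out to P = (2 + 9·π)/(12·π).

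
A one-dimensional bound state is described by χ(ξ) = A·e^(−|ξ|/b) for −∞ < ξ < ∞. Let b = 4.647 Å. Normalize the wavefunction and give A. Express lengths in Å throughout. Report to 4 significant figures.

Normalization requires ∫|χ|² dξ = 1, integrated from −∞ to ∞.
With ∫₀^∞ ξ^0 e^(−αξ) dξ = 0!/α^1, carrying out the integral gives A² · b.
Setting this equal to 1 gives A² = 1/(b).
Substituting b = 4.647 gives A² = 0.21519, so A = 0.46389.

A ≈ 0.4639 Å^(-1/2)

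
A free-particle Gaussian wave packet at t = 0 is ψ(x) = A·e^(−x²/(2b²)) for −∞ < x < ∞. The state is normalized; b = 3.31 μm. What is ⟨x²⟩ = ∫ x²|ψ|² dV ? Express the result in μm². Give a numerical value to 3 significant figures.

⟨x^2⟩ ≈ 5.48 μm^2

By definition ⟨x²⟩ = ∫ x^2 |ψ(x)|² dx.
With ∫_{−∞}^{∞} x^(2m) e^(−αx²) dx = (2m−1)!!·√π / (2^m α^(m+1/2)), the ratio of the moment integral to the normalization integral gives ⟨x²⟩ = b^2/2.
With b = 3.31, ⟨x^2⟩ = 5.478.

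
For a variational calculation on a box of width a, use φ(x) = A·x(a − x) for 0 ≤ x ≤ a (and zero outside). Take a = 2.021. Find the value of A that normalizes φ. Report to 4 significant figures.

Normalization requires ∫|φ|² dx = 1, integrated from 0 to a.
Expanding the polynomial and integrating term by term, with φ = A·x(a − x), the integral evaluates to A²·[a^5/30].
Substituting a = 2.021 gives A² = 0.88979, so A = 0.94329.

A ≈ 0.9433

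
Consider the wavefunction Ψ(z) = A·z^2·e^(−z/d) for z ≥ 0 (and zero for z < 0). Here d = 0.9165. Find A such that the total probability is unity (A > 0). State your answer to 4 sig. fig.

A ≈ 1.436

We need A² ∫|f|² dz = 1, taking the integral from 0 to ∞.
With ∫₀^∞ z^4 e^(−αz) dz = 4!/α^5, carrying out the integral gives A² · 3·d^5/4.
So A² = (3·d^5/4)^(−1).
Substituting d = 0.9165 gives A² = 2.0619, so A = 1.4359.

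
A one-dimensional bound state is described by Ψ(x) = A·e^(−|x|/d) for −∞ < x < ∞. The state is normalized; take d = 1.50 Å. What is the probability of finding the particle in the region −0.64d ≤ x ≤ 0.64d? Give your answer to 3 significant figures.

P ≈ 0.722

P = ∫_{−0.64d}^{0.64d} |Ψ(x)|² dx.
With A² fixed by ∫|Ψ|² = 1, i.e. A² = (d)^(−1), substitute and integrate.
Both integrals are even about x = 0, so only the x ≥ 0 halves are needed (the factors of 2 cancel). Substituting u = x/d, A² and the length scale cancel in the ratio: P = ∫_{0}^{0.64} e^(-2·u) du / ∫_{0}^{∞} e^(-2·u) du.
Using ∫ e^(-2·u) du = -e^(-2·u)/2, the numerator is 1/2 - e^(-32/25)/2 and the denominator is 1/2.
This works out to P = 0.7220.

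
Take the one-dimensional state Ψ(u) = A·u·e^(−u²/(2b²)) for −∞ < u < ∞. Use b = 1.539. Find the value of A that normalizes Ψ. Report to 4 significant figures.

Normalization requires ∫|Ψ|² du = 1, integrated from −∞ to ∞.
Using the Gaussian integral ∫_{−∞}^{∞} e^(−αu²) du = √(π/α), with Ψ = A·u·e^(−u²/(2b²)), the integral evaluates to A²·[√(π)·b^3/2].
So A² = (√(π)·b^3/2)^(−1).
Substituting b = 1.539 gives A² = 0.30956, so A = 0.55638.

A ≈ 0.5564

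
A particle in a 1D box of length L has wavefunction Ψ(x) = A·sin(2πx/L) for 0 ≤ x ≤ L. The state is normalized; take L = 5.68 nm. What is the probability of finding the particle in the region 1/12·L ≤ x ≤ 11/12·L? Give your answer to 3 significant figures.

P = ∫_{1/12·L}^{11/12·L} |Ψ(x)|² dx.
Since A² = 1/(L/2), this is the region integral divided by the full normalization integral.
Let u = x/L; then A² and the length scale cancel, so P = ∫_{1/12}^{11/12} sin(2·π·u)^2 du ÷ ∫_{0}^{1} sin(2·π·u)^2 du.
An antiderivative of sin(2·π·u)^2 is u/2 - sin(4·π·u)/(8·π); evaluating from 1/12 to 11/12 gives √(3)/(8·π) + 5/12, while the full integral is 1/2.
This works out to P = √(3)/(4·π) + 5/6.

P ≈ 0.971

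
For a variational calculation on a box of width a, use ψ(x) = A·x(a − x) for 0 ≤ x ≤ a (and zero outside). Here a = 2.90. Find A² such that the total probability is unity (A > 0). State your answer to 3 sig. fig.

We need A² ∫|f|² dx = 1, taking the integral from 0 to a.
Expanding the polynomial and integrating term by term, ∫|ψ|² dx = A²·(a^5/30).
With a = 2.90: A² = 0.1463 and A = 0.3824.

A^2 ≈ 0.146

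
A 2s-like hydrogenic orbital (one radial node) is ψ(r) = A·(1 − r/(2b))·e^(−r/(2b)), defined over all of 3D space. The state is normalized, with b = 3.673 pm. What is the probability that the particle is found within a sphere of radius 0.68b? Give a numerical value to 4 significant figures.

With dV = 4πr²dr, the probability is ∫|ψ|² dV over r ≤ 0.68b.
Normalization gives A² = 1/(8·π·b^3).
Let u = r/b; then A², 4π and the length scale all cancel, so P = ∫_{0}^{0.68} u^2·(1 - u/2)^2·e^(-u) du ÷ ∫_{0}^{∞} u^2·(1 - u/2)^2·e^(-u) du.
An antiderivative of u^2·(1 - u/2)^2·e^(-u) is -(u^4/4 + u^2 + 2·u + 2)·e^(-u); evaluating from 0 to 0.68 gives ≈ 0.0364268, while the full integral is 2.
Taking the ratio yields P = 0.018213.

P ≈ 0.01821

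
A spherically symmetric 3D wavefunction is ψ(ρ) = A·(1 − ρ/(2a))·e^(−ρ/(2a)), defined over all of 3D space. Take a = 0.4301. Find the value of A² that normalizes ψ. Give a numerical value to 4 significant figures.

Normalization requires ∫|ψ|² 4πρ² dρ = 1, integrated from 0 to ∞.
In 3D with spherical symmetry the volume element is 4πρ² dρ.
With ∫₀^∞ ρ^4 e^(−αρ) dρ = 4!/α^5, carrying out the integral gives A² · 8·π·a^3.
So A² = (8·π·a^3)^(−1).
Substituting a = 0.4301 gives A² = 0.50009, so A = 0.70717.

A^2 ≈ 0.5001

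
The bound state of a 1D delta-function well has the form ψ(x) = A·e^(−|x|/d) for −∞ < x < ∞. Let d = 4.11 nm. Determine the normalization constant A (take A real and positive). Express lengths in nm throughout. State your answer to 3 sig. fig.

A ≈ 0.493 nm^(-1/2)

Require ∫ |ψ|² dx = 1 over the whole domain.
Using ∫₀^∞ xⁿ e^(−αx) dx = n!/αⁿ⁺¹, ∫|ψ|² dx = A²·(d).
So A² = (d)^(−1).
With d = 4.11: A² = 0.2433 and A = 0.4933.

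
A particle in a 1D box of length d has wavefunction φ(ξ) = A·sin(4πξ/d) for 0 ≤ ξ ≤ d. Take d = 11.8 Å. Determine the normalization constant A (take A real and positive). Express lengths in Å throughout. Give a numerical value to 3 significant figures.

Normalization requires ∫|φ|² dξ = 1, integrated from 0 to d.
Using sin²θ = (1 − cos 2θ)/2, ∫|φ|² dξ = A²·(d/2).
Plugging in d = 11.8 yields A = 0.4117.

A ≈ 0.412 Å^(-1/2)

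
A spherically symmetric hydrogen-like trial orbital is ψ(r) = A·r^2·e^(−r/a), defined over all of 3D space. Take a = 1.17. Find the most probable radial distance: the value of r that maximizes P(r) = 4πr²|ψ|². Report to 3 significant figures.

The maximum of P(r) = 4πr²|ψ|² occurs where its derivative vanishes.
Solving yields r = 3·a.
With a = 1.17, the most probable radial distance is 3.510.

r ≈ 3.51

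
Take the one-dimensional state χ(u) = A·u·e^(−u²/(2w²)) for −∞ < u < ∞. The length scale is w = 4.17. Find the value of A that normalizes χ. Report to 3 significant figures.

A ≈ 0.125

The normalization condition is ∫|χ|² du = 1 from −∞ to ∞.
The integral (without the A² prefactor) comes out to √(π)·w^3/2.
Plugging in w = 4.17 yields A = 0.1247.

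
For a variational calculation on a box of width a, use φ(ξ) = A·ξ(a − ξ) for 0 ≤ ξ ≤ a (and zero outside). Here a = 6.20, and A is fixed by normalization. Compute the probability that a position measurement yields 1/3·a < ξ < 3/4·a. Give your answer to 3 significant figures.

P ≈ 0.687

|φ|² is the probability density, so P = ∫_{1/3·a}^{3/4·a} |φ|² dξ.
The normalization integral ∫|φ|²dξ over the whole domain equals a^5/30·A², and A² cancels in the ratio.
Let u = ξ/a; then A² and the length scale cancel, so P = ∫_{1/3}^{3/4} u^2·(1 - u)^2 du ÷ ∫_{0}^{1} u^2·(1 - u)^2 du.
Using ∫ u^2·(1 - u)^2 du = u^3·(6·u^2 - 15·u + 10)/30, the numerator is ≈ 0.022887 and the denominator is 1/30.
This works out to P = 0.6866.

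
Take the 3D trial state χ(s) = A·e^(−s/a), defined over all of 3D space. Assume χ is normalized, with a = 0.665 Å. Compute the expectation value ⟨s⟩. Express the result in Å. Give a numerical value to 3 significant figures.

The expectation value is the |χ|²-weighted average of s: ∫ s|χ|² 4πs² ds.
The ratio of the moment integral to the normalization integral gives ⟨s⟩ = 3·a/2.
Putting a = 0.665 gives 0.9975.

⟨s⟩ ≈ 0.998 Å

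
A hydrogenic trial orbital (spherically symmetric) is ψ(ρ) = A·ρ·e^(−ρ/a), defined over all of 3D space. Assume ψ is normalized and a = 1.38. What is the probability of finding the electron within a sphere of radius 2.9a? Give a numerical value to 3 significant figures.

P ≈ 0.687

With dV = 4πρ²dρ, the probability is ∫|ψ|² dV over ρ ≤ 2.9a.
A² is fixed by ∫₀^∞ 4πρ²|ψ|² dρ = 1, i.e. A² = (3·π·a^5)^(−1).
Let u = ρ/a; then A², 4π and the length scale all cancel, so P = ∫_{0}^{2.9} u^4·e^(-2·u) du ÷ ∫_{0}^{∞} u^4·e^(-2·u) du.
With ∫ u^4·e^(-2·u) du = -(u^4/2 + u^3 + 3·u^2/2 + 3·u/2 + 3/4)·e^(-2·u) + C, the region integral is ≈ 0.51546 and the full one is 3/4.
This evaluates to P = 0.6873.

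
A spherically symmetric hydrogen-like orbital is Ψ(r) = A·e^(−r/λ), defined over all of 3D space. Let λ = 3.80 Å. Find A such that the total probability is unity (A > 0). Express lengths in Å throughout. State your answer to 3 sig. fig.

Normalization requires ∫|Ψ|² 4πr² dr = 1, integrated from 0 to ∞.
The angular integral contributes 4π, leaving ∫₀^∞ r²|Ψ|² dr.
With ∫₀^∞ r^2 e^(−αr) dr = 2!/α^3, with Ψ = A·e^(−r/λ), the integral evaluates to A²·[π·λ^3].
Plugging in λ = 3.80 yields A = 0.07616.

A ≈ 0.0762 Å^(-3/2)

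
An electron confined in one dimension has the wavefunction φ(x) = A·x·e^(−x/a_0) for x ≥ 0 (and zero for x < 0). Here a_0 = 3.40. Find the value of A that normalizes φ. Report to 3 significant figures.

Require ∫ |φ|² dx = 1 over the whole domain.
Using ∫₀^∞ xⁿ e^(−αx) dx = n!/αⁿ⁺¹, ∫|φ|² dx = A²·(a_0^3/4).
Hence A² = 1/[a_0^3/4].
Plugging in a_0 = 3.40 yields A = 0.3190.

A ≈ 0.319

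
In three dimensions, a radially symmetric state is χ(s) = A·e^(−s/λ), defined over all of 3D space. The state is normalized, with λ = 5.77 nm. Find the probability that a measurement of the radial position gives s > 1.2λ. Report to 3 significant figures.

Integrate the radial probability density 4πs²|χ|² over s > 1.2λ.
A² is fixed by ∫₀^∞ 4πs²|χ|² ds = 1, i.e. A² = (π·λ^3)^(−1).
Substituting u = s/λ, A², 4π and the length scale all cancel in the ratio: P = ∫_{1.2}^{∞} u^2·e^(-2·u) du / ∫_{0}^{∞} u^2·e^(-2·u) du.
An antiderivative of u^2·e^(-2·u) is -(2·u^2 + 2·u + 1)·e^(-2·u)/4; evaluating from 1.2 to ∞ gives 157·e^(-12/5)/100, while the full integral is 1/4.
This evaluates to P = 0.5697.

P ≈ 0.570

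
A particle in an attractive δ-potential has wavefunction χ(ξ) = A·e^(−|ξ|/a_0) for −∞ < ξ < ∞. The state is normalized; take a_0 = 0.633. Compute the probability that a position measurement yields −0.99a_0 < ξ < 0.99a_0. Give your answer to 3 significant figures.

P ≈ 0.862

The probability is P = ∫ |χ|² dξ over [−0.99a_0, 0.99a_0].
The normalization integral ∫|χ|²dξ over the whole domain equals a_0·A², and A² cancels in the ratio.
By symmetry take twice the ξ ≥ 0 contribution in numerator and denominator; the 2's cancel. Let u = ξ/a_0; then A² and the length scale cancel, so P = ∫_{0}^{0.99} e^(-2·u) du ÷ ∫_{0}^{∞} e^(-2·u) du.
With ∫ e^(-2·u) du = -e^(-2·u)/2 + C, the region integral is 1/2 - e^(-99/50)/2 and the full one is 1/2.
Taking the ratio, P = 0.8619.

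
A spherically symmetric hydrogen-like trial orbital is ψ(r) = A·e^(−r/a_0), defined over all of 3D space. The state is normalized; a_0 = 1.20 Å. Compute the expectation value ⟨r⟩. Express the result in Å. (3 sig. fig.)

⟨r⟩ ≈ 1.80 Å

The expectation value is the |ψ|²-weighted average of r: ∫ r|ψ|² 4πr² dr.
Using ∫₀^∞ rⁿ e^(−αr) dr = n!/αⁿ⁺¹, the ratio of the moment integral to the normalization integral gives ⟨r⟩ = 3·a_0/2.
With a_0 = 1.20, ⟨r⟩ = 1.800.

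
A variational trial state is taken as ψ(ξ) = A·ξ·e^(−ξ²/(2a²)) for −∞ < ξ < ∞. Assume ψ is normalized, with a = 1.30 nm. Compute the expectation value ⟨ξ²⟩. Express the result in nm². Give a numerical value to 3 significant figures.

By definition ⟨ξ²⟩ = ∫ ξ^2 |ψ(ξ)|² dξ.
The ratio of the moment integral to the normalization integral gives ⟨ξ²⟩ = 3·a^2/2.
Putting a = 1.30 gives 2.535.

⟨ξ^2⟩ ≈ 2.54 nm^2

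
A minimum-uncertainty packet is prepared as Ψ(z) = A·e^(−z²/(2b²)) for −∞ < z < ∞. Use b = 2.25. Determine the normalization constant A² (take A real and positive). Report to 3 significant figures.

Normalization requires ∫|Ψ|² dz = 1, integrated from −∞ to ∞.
With Ψ = A·e^(−z²/(2b²)), the integral evaluates to A²·[√(π)·b].
Substituting b = 2.25 gives A² = 0.2508, so A = 0.5008.

A^2 ≈ 0.251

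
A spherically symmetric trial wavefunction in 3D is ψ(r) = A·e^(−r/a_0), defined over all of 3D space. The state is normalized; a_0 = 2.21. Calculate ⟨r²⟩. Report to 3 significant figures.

The expectation value is the |ψ|²-weighted average of r^2: ∫ r^2|ψ|² 4πr² dr.
Using ∫₀^∞ rⁿ e^(−αr) dr = n!/αⁿ⁺¹, since the A² factors cancel between numerator and denominator, ⟨r²⟩ = 3·a_0^2.
Putting a_0 = 2.21 gives 14.65.

⟨r^2⟩ ≈ 14.7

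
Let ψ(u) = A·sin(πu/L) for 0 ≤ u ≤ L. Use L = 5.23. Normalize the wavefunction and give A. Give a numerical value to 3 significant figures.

We need A² ∫|f|² du = 1, taking the integral from 0 to L.
Using sin²θ = (1 − cos 2θ)/2, with ψ = A·sin(πu/L), the integral evaluates to A²·[L/2].
So A² = (L/2)^(−1).
With L = 5.23: A² = 0.3824 and A = 0.6184.

A ≈ 0.618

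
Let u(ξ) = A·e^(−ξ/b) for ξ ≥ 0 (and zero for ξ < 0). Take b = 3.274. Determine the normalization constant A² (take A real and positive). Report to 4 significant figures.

The normalization condition is ∫|u|² dξ = 1 from 0 to ∞.
Carrying out the integral gives A² · b/2.
Hence A² = 1/[b/2].
With b = 3.274: A² = 0.61087 and A = 0.78158.

A^2 ≈ 0.6109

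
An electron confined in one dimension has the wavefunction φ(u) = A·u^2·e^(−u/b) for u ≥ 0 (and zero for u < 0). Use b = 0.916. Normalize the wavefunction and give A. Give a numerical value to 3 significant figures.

A ≈ 1.44

Normalization requires ∫|φ|² du = 1, integrated from 0 to ∞.
The integral (without the A² prefactor) comes out to 3·b^5/4.
Plugging in b = 0.916 yields A = 1.438.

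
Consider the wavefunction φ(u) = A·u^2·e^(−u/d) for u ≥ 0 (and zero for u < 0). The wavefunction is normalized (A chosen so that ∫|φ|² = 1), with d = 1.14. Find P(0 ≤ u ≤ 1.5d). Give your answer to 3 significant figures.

P = ∫_{0}^{1.5d} |φ(u)|² du.
With A² fixed by ∫|φ|² = 1, i.e. A² = (3·d^5/4)^(−1), substitute and integrate.
Let t = u/d; then A² and the length scale cancel, so P = ∫_{0}^{1.5} t^4·e^(-2·t) dt ÷ ∫_{0}^{∞} t^4·e^(-2·t) dt.
Using ∫ t^4·e^(-2·t) dt = -(t^4/2 + t^3 + 3·t^2/2 + 3·t/2 + 3/4)·e^(-2·t), the numerator is 3/4 - 393·e^(-3)/32 and the denominator is 3/4.
Evaluating gives P = 0.1847.

P ≈ 0.185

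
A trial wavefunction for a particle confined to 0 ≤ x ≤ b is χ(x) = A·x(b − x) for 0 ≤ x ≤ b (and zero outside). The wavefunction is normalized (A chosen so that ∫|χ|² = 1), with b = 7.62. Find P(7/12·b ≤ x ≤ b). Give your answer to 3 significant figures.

P ≈ 0.347

The probability is P = ∫ |χ|² dx over [7/12·b, b].
With A² fixed by ∫|χ|² = 1, i.e. A² = (b^5/30)^(−1), substitute and integrate.
Substituting u = x/b, A² and the length scale cancel in the ratio: P = ∫_{7/12}^{1} u^2·(1 - u)^2 du / ∫_{0}^{1} u^2·(1 - u)^2 du.
An antiderivative of u^2·(1 - u)^2 is u^3·(6·u^2 - 15·u + 10)/30; evaluating from 7/12 to 1 gives ≈ 0.011554, while the full integral is 1/30.
The result is P = 0.3466.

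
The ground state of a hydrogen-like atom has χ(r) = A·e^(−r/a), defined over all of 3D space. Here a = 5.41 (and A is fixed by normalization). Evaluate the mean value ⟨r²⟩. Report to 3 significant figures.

The expectation value is the |χ|²-weighted average of r^2: ∫ r^2|χ|² 4πr² dr.
Using ∫₀^∞ rⁿ e^(−αr) dr = n!/αⁿ⁺¹, evaluating both integrals, ⟨r²⟩ = 3·a^2.
With a = 5.41, ⟨r^2⟩ = 87.80.

⟨r^2⟩ ≈ 87.8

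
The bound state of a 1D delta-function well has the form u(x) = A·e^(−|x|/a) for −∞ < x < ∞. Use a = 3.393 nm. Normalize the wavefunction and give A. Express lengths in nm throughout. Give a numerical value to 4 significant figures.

A ≈ 0.5429 nm^(-1/2)

Normalization requires ∫|u|² dx = 1, integrated from −∞ to ∞.
Recall ∫₀^∞ x^m e^(−x/β) dx = m!·β^(m+1), carrying out the integral gives A² · a.
So A² = (a)^(−1).
Plugging in a = 3.393 yields A = 0.54289.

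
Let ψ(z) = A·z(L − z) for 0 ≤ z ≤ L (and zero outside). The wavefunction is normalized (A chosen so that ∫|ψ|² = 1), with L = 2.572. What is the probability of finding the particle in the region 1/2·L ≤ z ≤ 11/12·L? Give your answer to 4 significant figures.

P ≈ 0.4949

P = ∫_{1/2·L}^{11/12·L} |ψ(z)|² dz.
With A² fixed by ∫|ψ|² = 1, i.e. A² = (L^5/30)^(−1), substitute and integrate.
Substituting u = z/L, A² and the length scale cancel in the ratio: P = ∫_{1/2}^{11/12} u^2·(1 - u)^2 du / ∫_{0}^{1} u^2·(1 - u)^2 du.
With ∫ u^2·(1 - u)^2 du = u^3·(6·u^2 - 15·u + 10)/30 + C, the region integral is ≈ 0.0164971 and the full one is 1/30.
Evaluating gives P = 0.49491.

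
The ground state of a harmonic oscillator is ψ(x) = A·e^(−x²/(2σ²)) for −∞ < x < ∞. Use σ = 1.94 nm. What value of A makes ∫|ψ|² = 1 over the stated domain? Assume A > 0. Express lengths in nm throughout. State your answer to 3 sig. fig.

Require ∫ |ψ|² dx = 1 over the whole domain.
With ∫_{−∞}^{∞} x^(2m) e^(−αx²) dx = (2m−1)!!·√π / (2^m α^(m+1/2)), the integral (without the A² prefactor) comes out to √(π)·σ.
So A² = (√(π)·σ)^(−1).
Substituting σ = 1.94 gives A² = 0.2908, so A = 0.5393.

A ≈ 0.539 nm^(-1/2)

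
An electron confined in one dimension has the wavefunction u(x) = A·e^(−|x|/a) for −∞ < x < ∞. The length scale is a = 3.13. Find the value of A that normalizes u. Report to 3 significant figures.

A ≈ 0.565

Require ∫ |u|² dx = 1 over the whole domain.
∫|u|² dx = A²·(a).
So A² = (a)^(−1).
With a = 3.13: A² = 0.3195 and A = 0.5652.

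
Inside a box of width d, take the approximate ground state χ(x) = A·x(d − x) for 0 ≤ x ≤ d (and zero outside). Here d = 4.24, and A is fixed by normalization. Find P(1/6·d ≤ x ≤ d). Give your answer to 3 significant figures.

P ≈ 0.965

The probability is P = ∫ |χ|² dx over [1/6·d, d].
With A² fixed by ∫|χ|² = 1, i.e. A² = (d^5/30)^(−1), substitute and integrate.
In terms of u = x/d (A² and the length scale cancel between numerator and denominator), P = [∫_{1/6}^{1} u^2·(1 - u)^2 du] / [∫_{0}^{1} u^2·(1 - u)^2 du].
Using ∫ u^2·(1 - u)^2 du = u^3·(6·u^2 - 15·u + 10)/30, the numerator is 125/3888 and the denominator is 1/30.
Evaluating gives P = 625/648.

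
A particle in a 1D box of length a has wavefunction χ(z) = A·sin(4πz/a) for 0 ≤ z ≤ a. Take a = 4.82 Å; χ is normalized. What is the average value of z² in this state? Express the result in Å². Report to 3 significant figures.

⟨z^2⟩ ≈ 7.67 Å^2

The expectation value is the |χ|²-weighted average of z^2: ∫ z^2|χ|² dz.
With ∫₀^a sin²(nπz/a) dz = a/2, the ratio of the moment integral to the normalization integral gives ⟨z²⟩ = -a^2/(32·π^2) + a^2/3.
With a = 4.82, ⟨z^2⟩ = 7.671.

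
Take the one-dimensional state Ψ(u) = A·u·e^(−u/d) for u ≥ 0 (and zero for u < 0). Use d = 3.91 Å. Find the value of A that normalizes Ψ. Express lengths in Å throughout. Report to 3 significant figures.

We need A² ∫|f|² du = 1, taking the integral from 0 to ∞.
Using ∫₀^∞ uⁿ e^(−αu) du = n!/αⁿ⁺¹, the integral (without the A² prefactor) comes out to d^3/4.
So A² = (d^3/4)^(−1).
Substituting d = 3.91 gives A² = 0.06692, so A = 0.2587.

A ≈ 0.259 Å^(-3/2)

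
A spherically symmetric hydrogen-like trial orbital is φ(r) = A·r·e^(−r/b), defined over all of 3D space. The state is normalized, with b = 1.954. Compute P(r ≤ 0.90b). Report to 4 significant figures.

P ≈ 0.03641

P = ∫ |φ|² 4πr² dr over r ≤ 0.90b.
Normalization gives A² = 1/(3·π·b^5).
Substituting u = r/b, A², 4π and the length scale all cancel in the ratio: P = ∫_{0}^{0.90} u^4·e^(-2·u) du / ∫_{0}^{∞} u^4·e^(-2·u) du.
An antiderivative of u^4·e^(-2·u) is -(u^4/2 + u^3 + 3·u^2/2 + 3·u/2 + 3/4)·e^(-2·u); evaluating from 0 to 0.90 gives ≈ 0.0273050, while the full integral is 3/4.
The region integral divided by the full integral gives P = 0.036407.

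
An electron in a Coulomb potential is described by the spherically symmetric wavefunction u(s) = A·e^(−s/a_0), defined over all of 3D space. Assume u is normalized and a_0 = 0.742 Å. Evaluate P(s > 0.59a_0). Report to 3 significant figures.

P ≈ 0.884

P = ∫ |u|² 4πs² ds over s > 0.59a_0.
A² is fixed by ∫₀^∞ 4πs²|u|² ds = 1, i.e. A² = (π·a_0^3)^(−1).
Substituting t = s/a_0, A², 4π and the length scale all cancel in the ratio: P = ∫_{0.59}^{∞} t^2·e^(-2·t) dt / ∫_{0}^{∞} t^2·e^(-2·t) dt.
With ∫ t^2·e^(-2·t) dt = -(2·t^2 + 2·t + 1)·e^(-2·t)/4 + C, the region integral is ≈ 0.22095 and the full one is 1/4.
The region integral divided by the full integral gives P = 0.8838.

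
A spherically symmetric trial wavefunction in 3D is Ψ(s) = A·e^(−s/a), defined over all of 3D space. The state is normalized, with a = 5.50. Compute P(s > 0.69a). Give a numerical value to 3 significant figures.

P ≈ 0.838

With dV = 4πs²ds, the probability is ∫|Ψ|² dV over s > 0.69a.
The full normalization integral is A²·[π·a^3] = 1, fixing A².
Substituting u = s/a, A², 4π and the length scale all cancel in the ratio: P = ∫_{0.69}^{∞} u^2·e^(-2·u) du / ∫_{0}^{∞} u^2·e^(-2·u) du.
Using ∫ u^2·e^(-2·u) du = -(2·u^2 + 2·u + 1)·e^(-2·u)/4, the numerator is ≈ 0.20958 and the denominator is 1/4.
Taking the ratio yields P = 0.8383.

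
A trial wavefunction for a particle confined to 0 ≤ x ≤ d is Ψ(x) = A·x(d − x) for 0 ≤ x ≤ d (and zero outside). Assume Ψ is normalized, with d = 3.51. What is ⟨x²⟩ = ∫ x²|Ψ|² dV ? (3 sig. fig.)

⟨x²⟩ = ∫ x^2 |Ψ|² dx over the full domain.
Evaluating both integrals, ⟨x²⟩ = 2·d^2/7.
With d = 3.51, ⟨x^2⟩ = 3.520.

⟨x^2⟩ ≈ 3.52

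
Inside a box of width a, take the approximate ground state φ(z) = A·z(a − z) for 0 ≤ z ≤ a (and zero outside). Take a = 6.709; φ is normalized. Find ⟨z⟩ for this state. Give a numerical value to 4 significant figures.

By definition ⟨z⟩ = ∫ z |φ(z)|² dz.
The ratio of the moment integral to the normalization integral gives ⟨z⟩ = a/2.
Putting a = 6.709 gives 3.3545.

⟨z⟩ ≈ 3.355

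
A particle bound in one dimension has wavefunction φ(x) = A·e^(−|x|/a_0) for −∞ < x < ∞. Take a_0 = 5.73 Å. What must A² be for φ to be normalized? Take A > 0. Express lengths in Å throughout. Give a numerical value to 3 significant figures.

We need A² ∫|f|² dx = 1, taking the integral from −∞ to ∞.
Recall ∫₀^∞ x^m e^(−x/β) dx = m!·β^(m+1), with φ = A·e^(−|x|/a_0), the integral evaluates to A²·[a_0].
Plugging in a_0 = 5.73 yields A = 0.4178.

A^2 ≈ 0.175 Å^(-1)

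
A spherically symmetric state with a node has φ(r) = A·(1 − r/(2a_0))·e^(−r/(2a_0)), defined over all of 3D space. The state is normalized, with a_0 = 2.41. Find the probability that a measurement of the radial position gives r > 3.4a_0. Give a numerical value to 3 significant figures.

Integrate the radial probability density 4πr²|φ|² over r > 3.4a_0.
A² is fixed by ∫₀^∞ 4πr²|φ|² dr = 1, i.e. A² = (8·π·a_0^3)^(−1).
Substituting u = r/a_0, A², 4π and the length scale all cancel in the ratio: P = ∫_{3.4}^{∞} u^2·(1 - u/2)^2·e^(-u) du / ∫_{0}^{∞} u^2·(1 - u/2)^2·e^(-u) du.
Using ∫ u^2·(1 - u/2)^2·e^(-u) du = -(u^4/4 + u^2 + 2·u + 2)·e^(-u), the numerator is ≈ 1.7944 and the denominator is 2.
The region integral divided by the full integral gives P = 0.8972.

P ≈ 0.897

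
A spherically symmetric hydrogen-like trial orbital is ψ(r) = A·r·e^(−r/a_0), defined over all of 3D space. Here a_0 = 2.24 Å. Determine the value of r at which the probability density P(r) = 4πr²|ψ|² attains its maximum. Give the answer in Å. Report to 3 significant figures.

The maximum of P(r) = 4πr²|ψ|² occurs where its derivative vanishes.
This gives r = 2·a_0.
With a_0 = 2.24, the most probable radial distance is 4.480 Å.

r ≈ 4.48 Å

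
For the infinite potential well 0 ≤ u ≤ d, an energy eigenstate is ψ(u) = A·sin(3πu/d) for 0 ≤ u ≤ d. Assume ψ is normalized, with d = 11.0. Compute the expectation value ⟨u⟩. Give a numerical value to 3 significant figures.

⟨u⟩ ≈ 5.50

⟨u⟩ = ∫ u |ψ|² du over the full domain.
Using sin²θ = (1 − cos 2θ)/2, the ratio of the moment integral to the normalization integral gives ⟨u⟩ = d/2.
Putting d = 11.0 gives 5.500.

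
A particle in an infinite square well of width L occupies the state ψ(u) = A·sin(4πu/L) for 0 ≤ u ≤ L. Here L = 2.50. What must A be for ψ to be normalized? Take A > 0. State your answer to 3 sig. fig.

A ≈ 0.894

Normalization requires ∫|ψ|² du = 1, integrated from 0 to L.
The integral (without the A² prefactor) comes out to L/2.
Hence A² = 1/[L/2].
Plugging in L = 2.50 yields A = 0.8944.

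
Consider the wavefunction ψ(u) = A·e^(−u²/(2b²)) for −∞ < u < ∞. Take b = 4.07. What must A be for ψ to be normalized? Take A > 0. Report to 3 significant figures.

A ≈ 0.372

Require ∫ |ψ|² du = 1 over the whole domain.
∫|ψ|² du = A²·(√(π)·b).
Hence A² = 1/[√(π)·b].
Plugging in b = 4.07 yields A = 0.3723.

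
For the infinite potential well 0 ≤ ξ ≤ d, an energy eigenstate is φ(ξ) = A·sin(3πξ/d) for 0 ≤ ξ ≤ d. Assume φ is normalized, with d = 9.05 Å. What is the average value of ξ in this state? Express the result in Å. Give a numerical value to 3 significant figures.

The expectation value is the |φ|²-weighted average of ξ: ∫ ξ|φ|² dξ.
Using sin²θ = (1 − cos 2θ)/2, evaluating both integrals, ⟨ξ⟩ = d/2.
Putting d = 9.05 gives 4.525.

⟨ξ⟩ ≈ 4.53 Å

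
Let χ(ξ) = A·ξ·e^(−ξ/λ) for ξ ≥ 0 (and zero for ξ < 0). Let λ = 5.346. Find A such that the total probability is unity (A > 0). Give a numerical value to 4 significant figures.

The normalization condition is ∫|χ|² dξ = 1 from 0 to ∞.
Using ∫₀^∞ ξⁿ e^(−αξ) dξ = n!/αⁿ⁺¹, ∫|χ|² dξ = A²·(λ^3/4).
Hence A² = 1/[λ^3/4].
With λ = 5.346: A² = 0.026180 and A = 0.16180.

A ≈ 0.1618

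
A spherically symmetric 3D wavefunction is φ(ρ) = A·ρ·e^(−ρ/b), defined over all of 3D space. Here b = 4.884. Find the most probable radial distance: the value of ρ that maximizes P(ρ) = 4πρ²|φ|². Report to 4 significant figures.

The maximum of P(ρ) = 4πρ²|φ|² occurs where its derivative vanishes.
Solving yields ρ = 2·b.
With b = 4.884, the most probable radial distance is 9.7680.

ρ ≈ 9.768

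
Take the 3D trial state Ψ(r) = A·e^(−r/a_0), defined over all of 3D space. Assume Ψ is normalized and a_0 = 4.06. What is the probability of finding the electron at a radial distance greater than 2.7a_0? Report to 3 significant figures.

P ≈ 0.0948

With dV = 4πr²dr, the probability is ∫|Ψ|² dV over r > 2.7a_0.
A² is fixed by ∫₀^∞ 4πr²|Ψ|² dr = 1, i.e. A² = (π·a_0^3)^(−1).
Substituting u = r/a_0, A², 4π and the length scale all cancel in the ratio: P = ∫_{2.7}^{∞} u^2·e^(-2·u) du / ∫_{0}^{∞} u^2·e^(-2·u) du.
An antiderivative of u^2·e^(-2·u) is -(2·u^2 + 2·u + 1)·e^(-2·u)/4; evaluating from 2.7 to ∞ gives 1049·e^(-27/5)/200, while the full integral is 1/4.
This evaluates to P = 0.09476.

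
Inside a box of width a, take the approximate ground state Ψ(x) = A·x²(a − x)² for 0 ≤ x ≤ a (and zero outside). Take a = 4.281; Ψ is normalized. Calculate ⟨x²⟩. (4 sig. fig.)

⟨x^2⟩ ≈ 4.998

The expectation value is the |Ψ|²-weighted average of x^2: ∫ x^2|Ψ|² dx.
Expanding the polynomial and integrating term by term, evaluating both integrals, ⟨x²⟩ = 3·a^2/11.
With a = 4.281, ⟨x^2⟩ = 4.9983.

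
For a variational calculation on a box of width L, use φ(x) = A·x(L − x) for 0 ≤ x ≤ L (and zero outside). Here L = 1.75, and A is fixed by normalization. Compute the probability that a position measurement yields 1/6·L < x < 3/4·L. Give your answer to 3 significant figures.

P ≈ 0.861

|φ|² is the probability density, so P = ∫_{1/6·L}^{3/4·L} |φ|² dx.
The normalization integral ∫|φ|²dx over the whole domain equals L^5/30·A², and A² cancels in the ratio.
Let u = x/L; then A² and the length scale cancel, so P = ∫_{1/6}^{3/4} u^2·(1 - u)^2 du ÷ ∫_{0}^{1} u^2·(1 - u)^2 du.
Using ∫ u^2·(1 - u)^2 du = u^3·(6·u^2 - 15·u + 10)/30, the numerator is ≈ 0.028700 and the denominator is 1/30.
Evaluating gives P = 0.8610.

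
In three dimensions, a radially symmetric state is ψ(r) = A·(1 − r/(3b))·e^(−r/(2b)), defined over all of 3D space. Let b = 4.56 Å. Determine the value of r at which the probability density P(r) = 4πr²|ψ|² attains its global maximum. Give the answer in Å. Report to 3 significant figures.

r ≈ 4.56 Å

Set d/dr [P(r) = 4πr²|ψ|²] = 0 and solve for r > 0.
Solving yields r = b.
With b = 4.56, the most probable radial distance is 4.560 Å.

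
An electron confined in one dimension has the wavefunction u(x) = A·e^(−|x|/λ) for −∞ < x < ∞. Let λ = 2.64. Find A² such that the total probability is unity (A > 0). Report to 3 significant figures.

A^2 ≈ 0.379

Require ∫ |u|² dx = 1 over the whole domain.
With u = A·e^(−|x|/λ), the integral evaluates to A²·[λ].
Setting this equal to 1 gives A² = 1/(λ).
With λ = 2.64: A² = 0.3788 and A = 0.6155.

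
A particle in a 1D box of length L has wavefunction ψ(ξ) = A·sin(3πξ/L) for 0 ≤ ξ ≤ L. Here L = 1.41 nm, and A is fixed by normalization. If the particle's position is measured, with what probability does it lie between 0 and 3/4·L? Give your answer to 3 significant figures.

P ≈ 0.697

|ψ|² is the probability density, so P = ∫_{0}^{3/4·L} |ψ|² dξ.
With A² fixed by ∫|ψ|² = 1, i.e. A² = (L/2)^(−1), substitute and integrate.
Substituting u = ξ/L, A² and the length scale cancel in the ratio: P = ∫_{0}^{3/4} sin(3·π·u)^2 du / ∫_{0}^{1} sin(3·π·u)^2 du.
With ∫ sin(3·π·u)^2 du = u/2 - sin(6·π·u)/(12·π) + C, the region integral is 3/8 - 1/(12·π) and the full one is 1/2.
The result is P = (-2 + 9·π)/(12·π).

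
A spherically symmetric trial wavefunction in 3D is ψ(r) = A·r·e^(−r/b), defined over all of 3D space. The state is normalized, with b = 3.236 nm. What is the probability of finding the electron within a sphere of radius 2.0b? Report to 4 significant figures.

With dV = 4πr²dr, the probability is ∫|ψ|² dV over r ≤ 2.0b.
Normalization gives A² = 1/(3·π·b^5).
In terms of u = r/b (A², 4π and the length scale all cancel between numerator and denominator), P = [∫_{0}^{2.0} u^4·e^(-2·u) du] / [∫_{0}^{∞} u^4·e^(-2·u) du].
An antiderivative of u^4·e^(-2·u) is -(u^4/2 + u^3 + 3·u^2/2 + 3·u/2 + 3/4)·e^(-2·u); evaluating from 0 to 2.0 gives 3/4 - 103·e^(-4)/4, while the full integral is 3/4.
The region integral divided by the full integral gives P = 0.37116.

P ≈ 0.3712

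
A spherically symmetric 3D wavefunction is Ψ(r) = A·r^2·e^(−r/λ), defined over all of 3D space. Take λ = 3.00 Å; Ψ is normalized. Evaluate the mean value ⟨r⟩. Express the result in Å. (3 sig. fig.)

By definition ⟨r⟩ = ∫ r |Ψ(r)|² 4πr² dr.
Evaluating both integrals, ⟨r⟩ = 7·λ/2.
With λ = 3.00, ⟨r⟩ = 10.50.

⟨r⟩ ≈ 10.5 Å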